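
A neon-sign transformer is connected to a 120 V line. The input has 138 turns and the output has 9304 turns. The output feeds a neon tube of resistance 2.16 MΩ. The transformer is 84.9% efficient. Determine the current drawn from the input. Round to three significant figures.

V_out = 120 × 9304/138 = 8090.4 V.
I_out = V_out/R = 8090.4/(2.16×10^6) = 0.0037456 A.
P_out = V_out I_out = 8090.4 × 0.0037456 = 30.303 W.
P_in = P_out/η = 30.303/0.849 = 35.693 W.
I_in = P_in/V_in = 35.693/120 = 0.297 A.

I_in ≈ 0.297 A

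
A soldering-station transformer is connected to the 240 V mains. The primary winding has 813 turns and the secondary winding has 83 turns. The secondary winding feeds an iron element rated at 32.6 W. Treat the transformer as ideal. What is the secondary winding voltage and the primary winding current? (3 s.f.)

V_s ≈ 24.5 V, I_p ≈ 0.136 A

V_s = V_p × N_s/N_p = 240 × 83/813 = 24.502 V.
I_s = P/V_s = 32.6/24.502 = 1.3305 A.
I_p = I_s × N_s/N_p = 1.3305 × 83/813 = 0.136 A.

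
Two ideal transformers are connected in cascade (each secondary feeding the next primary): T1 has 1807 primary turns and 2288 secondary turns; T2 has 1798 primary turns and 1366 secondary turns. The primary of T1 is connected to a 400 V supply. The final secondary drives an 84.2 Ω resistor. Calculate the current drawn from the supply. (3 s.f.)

Secondary of T1: V = 400.00 × 2288/1807 = 506.47 V.
Secondary of T2: V = 506.47 × 1366/1798 = 384.79 V.
I_load = 384.79/84.2 = 4.5699 A, so P_out = 384.79 × 4.5699 = 1758.4 W.
All ideal ⇒ P_in = P_out, so I_supply = 1758.4/400 = 4.40 A.

I_supply ≈ 4.40 A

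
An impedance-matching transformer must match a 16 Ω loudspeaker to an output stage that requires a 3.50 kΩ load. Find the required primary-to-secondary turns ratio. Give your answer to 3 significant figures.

Z_p/Z_s = (N_p/N_s)², so N_p/N_s = √(3500/16) = √219 = 14.8.

N_p/N_s ≈ 14.8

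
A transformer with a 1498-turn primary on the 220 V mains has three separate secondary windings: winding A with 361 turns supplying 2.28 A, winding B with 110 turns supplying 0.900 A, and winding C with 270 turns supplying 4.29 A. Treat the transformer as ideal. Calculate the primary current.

V_A = 220 × 361/1498 = 53.017 V; V_B = 220 × 110/1498 = 16.155 V; V_C = 220 × 270/1498 = 39.653 V.
P_out = V_A I_A + V_B I_B + V_C I_C = 53.017×2.28 + 16.155×0.900 + 39.653×4.29 = 120.88 + 14.539 + 170.11 = 305.53 W.
Ideal ⇒ P_in = P_out, so I_p = P_out/V_p = 305.53/220 = 1.39 A.

I_p ≈ 1.39 A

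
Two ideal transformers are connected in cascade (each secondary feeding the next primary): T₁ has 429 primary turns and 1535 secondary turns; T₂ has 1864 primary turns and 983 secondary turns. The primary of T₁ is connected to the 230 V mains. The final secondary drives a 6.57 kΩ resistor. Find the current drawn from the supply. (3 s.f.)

I_supply ≈ 0.125 A

Secondary of T₁: V = 230.00 × 1535/429 = 822.96 V.
Secondary of T₂: V = 822.96 × 983/1864 = 434.00 V.
I_load = 434.00/6570 = 0.066057 A, so P_out = 434.00 × 0.066057 = 28.669 W.
All ideal ⇒ P_in = P_out, so I_supply = 28.669/230 = 0.125 A.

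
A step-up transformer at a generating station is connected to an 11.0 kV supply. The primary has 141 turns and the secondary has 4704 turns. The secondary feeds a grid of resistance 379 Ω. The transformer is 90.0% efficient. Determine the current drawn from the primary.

I_p ≈ 35900 A

V_s = 11000 × 4704/141 = 366980 V.
I_s = V_s/R = 366980/379 = 968.28 A.
P_out = V_s I_s = 366980 × 968.28 = 3.5534×10^8 W.
P_in = P_out/η = 3.5534×10^8/0.900 = 3.9482×10^8 W.
I_p = P_in/V_p = 3.9482×10^8/11000 = 35900 A.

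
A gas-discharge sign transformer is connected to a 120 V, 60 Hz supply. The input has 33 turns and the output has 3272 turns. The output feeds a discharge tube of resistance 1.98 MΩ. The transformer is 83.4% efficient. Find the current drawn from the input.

I_in ≈ 0.714 A

V_out = 120 × 3272/33 = 11898 V.
I_out = V_out/R = 11898/(1.98×10^6) = 0.0060092 A.
P_out = V_out I_out = 11898 × 0.0060092 = 71.498 W.
P_in = P_out/η = 71.498/0.834 = 85.729 W.
I_in = P_in/V_in = 85.729/120 = 0.714 A.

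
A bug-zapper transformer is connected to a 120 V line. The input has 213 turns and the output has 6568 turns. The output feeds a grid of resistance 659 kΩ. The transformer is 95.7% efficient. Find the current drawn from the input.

I_in ≈ 0.181 A

V_out = 120 × 6568/213 = 3700.3 V.
I_out = V_out/R = 3700.3/659000 = 0.0056150 A.
P_out = V_out I_out = 3700.3 × 0.0056150 = 20.777 W.
P_in = P_out/η = 20.777/0.957 = 21.711 W.
I_in = P_in/V_in = 21.711/120 = 0.181 A.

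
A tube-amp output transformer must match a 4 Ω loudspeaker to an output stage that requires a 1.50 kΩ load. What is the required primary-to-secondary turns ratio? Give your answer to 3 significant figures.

N_p/N_s ≈ 19.4

Z_p/Z_s = (N_p/N_s)², so N_p/N_s = √(1500/4) = √375 = 19.4.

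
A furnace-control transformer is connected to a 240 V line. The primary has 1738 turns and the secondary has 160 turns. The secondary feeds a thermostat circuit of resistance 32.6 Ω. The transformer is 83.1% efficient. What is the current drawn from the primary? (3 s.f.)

I_p ≈ 0.0751 A

V_s = 240 × 160/1738 = 22.094 V.
I_s = V_s/R = 22.094/32.6 = 0.67774 A.
P_out = V_s I_s = 22.094 × 0.67774 = 14.974 W.
P_in = P_out/η = 14.974/0.831 = 18.020 W.
I_p = P_in/V_p = 18.020/240 = 0.0751 A.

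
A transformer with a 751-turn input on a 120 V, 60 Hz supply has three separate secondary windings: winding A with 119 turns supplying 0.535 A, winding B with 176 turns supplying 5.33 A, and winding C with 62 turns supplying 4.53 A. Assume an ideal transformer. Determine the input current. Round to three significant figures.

I_in ≈ 1.71 A

V_A = 120 × 119/751 = 19.015 V; V_B = 120 × 176/751 = 28.123 V; V_C = 120 × 62/751 = 9.9068 V.
P_out = V_A I_A + V_B I_B + V_C I_C = 19.015×0.535 + 28.123×5.33 + 9.9068×4.53 = 10.173 + 149.89 + 44.878 = 204.94 W.
Ideal ⇒ P_in = P_out, so I_in = P_out/V_in = 204.94/120 = 1.71 A.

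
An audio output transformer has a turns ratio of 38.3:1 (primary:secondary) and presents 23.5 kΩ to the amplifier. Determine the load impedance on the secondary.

Z_s = Z_p/(N_p/N_s)² = 23500/38.3² = 16.0 Ω.

Z_s ≈ 16.0 Ω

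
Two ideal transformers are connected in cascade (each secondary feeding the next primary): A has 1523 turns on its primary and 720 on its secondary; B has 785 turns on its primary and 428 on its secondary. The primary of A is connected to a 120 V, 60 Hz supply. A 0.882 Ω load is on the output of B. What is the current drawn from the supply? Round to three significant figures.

I_supply ≈ 9.04 A

Secondary of A: V = 120.00 × 720/1523 = 56.730 V.
Secondary of B: V = 56.730 × 428/785 = 30.931 V.
I_load = 30.931/0.882 = 35.069 A, so P_out = 30.931 × 35.069 = 1084.7 W.
All ideal ⇒ P_in = P_out, so I_supply = 1084.7/120 = 9.04 A.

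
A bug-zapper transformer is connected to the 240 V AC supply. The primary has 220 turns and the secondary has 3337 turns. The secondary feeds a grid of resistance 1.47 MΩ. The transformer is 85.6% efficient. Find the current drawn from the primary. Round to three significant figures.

I_p ≈ 0.0439 A

V_s = 240 × 3337/220 = 3640.4 V.
I_s = V_s/R = 3640.4/(1.47×10^6) = 0.0024764 A.
P_out = V_s I_s = 3640.4 × 0.0024764 = 9.0151 W.
P_in = P_out/η = 9.0151/0.856 = 10.532 W.
I_p = P_in/V_p = 10.532/240 = 0.0439 A.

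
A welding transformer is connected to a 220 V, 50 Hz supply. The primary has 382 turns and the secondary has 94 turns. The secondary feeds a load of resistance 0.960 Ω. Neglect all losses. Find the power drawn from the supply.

P ≈ 3050 W

V_s = V_p × N_s/N_p = 220 × 94/382 = 54.136 V.
I_s = V_s/R = 54.136/0.960 = 56.392 A.
I_p = I_s × N_s/N_p = 56.392 × 94/382 = 13.877 A.
P = V_p I_p = 220 × 13.877 = 3050 W.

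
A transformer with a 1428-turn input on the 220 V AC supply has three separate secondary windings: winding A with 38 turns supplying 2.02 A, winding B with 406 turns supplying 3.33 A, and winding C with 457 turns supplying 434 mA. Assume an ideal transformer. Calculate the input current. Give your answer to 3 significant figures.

I_in ≈ 1.14 A

V_A = 220 × 38/1428 = 5.8543 V; V_B = 220 × 406/1428 = 62.549 V; V_C = 220 × 457/1428 = 70.406 V.
P_out = V_A I_A + V_B I_B + V_C I_C = 5.8543×2.02 + 62.549×3.33 + 70.406×0.434 = 11.826 + 208.29 + 30.556 = 250.67 W.
Ideal ⇒ P_in = P_out, so I_in = P_out/V_in = 250.67/220 = 1.14 A.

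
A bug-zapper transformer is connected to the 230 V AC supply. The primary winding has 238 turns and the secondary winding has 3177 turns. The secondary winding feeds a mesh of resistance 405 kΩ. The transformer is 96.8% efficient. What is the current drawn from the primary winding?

V_s = 230 × 3177/238 = 3070.2 V.
I_s = V_s/R = 3070.2/405000 = 0.0075808 A.
P_out = V_s I_s = 3070.2 × 0.0075808 = 23.275 W.
P_in = P_out/η = 23.275/0.968 = 24.044 W.
I_p = P_in/V_p = 24.044/230 = 0.105 A.

I_p ≈ 0.105 A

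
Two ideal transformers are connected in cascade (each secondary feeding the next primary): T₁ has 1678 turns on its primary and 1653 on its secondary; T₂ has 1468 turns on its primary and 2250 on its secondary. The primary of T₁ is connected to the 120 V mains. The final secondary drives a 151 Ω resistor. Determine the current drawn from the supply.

I_supply ≈ 1.81 A

Secondary of T₁: V = 120.00 × 1653/1678 = 118.21 V.
Secondary of T₂: V = 118.21 × 2250/1468 = 181.18 V.
I_load = 181.18/151 = 1.1999 A, so P_out = 181.18 × 1.1999 = 217.40 W.
All ideal ⇒ P_in = P_out, so I_supply = 217.40/120 = 1.81 A.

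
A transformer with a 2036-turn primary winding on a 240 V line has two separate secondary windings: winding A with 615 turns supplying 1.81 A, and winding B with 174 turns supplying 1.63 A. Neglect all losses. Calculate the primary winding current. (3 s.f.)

V_A = 240 × 615/2036 = 72.495 V; V_B = 240 × 174/2036 = 20.511 V.
P_out = V_A I_A + V_B I_B = 72.495×1.81 + 20.511×1.63 = 131.22 + 33.433 = 164.65 W.
Ideal ⇒ P_in = P_out, so I_p = P_out/V_p = 164.65/240 = 0.686 A.

I_p ≈ 0.686 A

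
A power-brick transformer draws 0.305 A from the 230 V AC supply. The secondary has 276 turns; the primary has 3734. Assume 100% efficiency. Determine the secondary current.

I_s ≈ 4.13 A

I_s/I_p = N_p/N_s, so I_s = 0.305 × 3734/276 = 4.13 A.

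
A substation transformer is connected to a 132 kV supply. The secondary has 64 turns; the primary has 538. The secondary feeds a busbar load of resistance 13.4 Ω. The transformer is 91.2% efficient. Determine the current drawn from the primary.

I_p ≈ 153 A

V_s = 132000 × 64/538 = 15703 V.
I_s = V_s/R = 15703/13.4 = 1171.8 A.
P_out = V_s I_s = 15703 × 1171.8 = 1.8401×10^7 W.
P_in = P_out/η = 1.8401×10^7/0.912 = 2.0176×10^7 W.
I_p = P_in/V_p = 2.0176×10^7/132000 = 153 A.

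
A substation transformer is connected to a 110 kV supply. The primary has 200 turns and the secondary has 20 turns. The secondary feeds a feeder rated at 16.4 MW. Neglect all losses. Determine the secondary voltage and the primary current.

V_s ≈ 11000 V, I_p ≈ 149 A

V_s = V_p × N_s/N_p = 110000 × 20/200 = 11000 V.
I_s = P/V_s = 1.64×10^7/11000 = 1490.9 A.
I_p = I_s × N_s/N_p = 1490.9 × 20/200 = 149 A.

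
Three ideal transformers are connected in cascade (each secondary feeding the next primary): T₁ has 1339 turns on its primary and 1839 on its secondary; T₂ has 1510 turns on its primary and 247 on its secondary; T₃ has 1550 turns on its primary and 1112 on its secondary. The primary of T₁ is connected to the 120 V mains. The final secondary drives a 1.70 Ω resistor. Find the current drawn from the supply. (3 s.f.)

I_supply ≈ 1.83 A

After T₁: V = 120.00 × 1839/1339 = 164.81 V.
After T₂: V = 164.81 × 247/1510 = 26.959 V.
After T₃: V = 26.959 × 1112/1550 = 19.341 V.
I_load = 19.341/1.70 = 11.377 A, so P_out = 19.341 × 11.377 = 220.04 W.
All ideal ⇒ P_in = P_out, so I_supply = 220.04/120 = 1.83 A.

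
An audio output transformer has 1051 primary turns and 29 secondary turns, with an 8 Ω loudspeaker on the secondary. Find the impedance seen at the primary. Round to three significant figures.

Z_p ≈ 10500 Ω

Z_p = (N_p/N_s)² × Z_s = (1051/29)² × 8 = 10500 Ω.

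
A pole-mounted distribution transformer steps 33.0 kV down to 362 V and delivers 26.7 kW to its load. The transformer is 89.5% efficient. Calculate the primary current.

I_p ≈ 0.904 A

P_in = P_out/η = 26700/0.895 = 29832 W.
I_p = P_in/V_p = 29832/33000 = 0.904 A.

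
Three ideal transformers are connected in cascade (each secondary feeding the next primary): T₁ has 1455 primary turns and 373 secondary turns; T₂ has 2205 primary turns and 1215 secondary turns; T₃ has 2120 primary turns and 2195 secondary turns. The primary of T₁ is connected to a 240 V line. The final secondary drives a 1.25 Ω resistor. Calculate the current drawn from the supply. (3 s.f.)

Secondary of T₁: V = 240.00 × 373/1455 = 61.526 V.
Secondary of T₂: V = 61.526 × 1215/2205 = 33.902 V.
Secondary of T₃: V = 33.902 × 2195/2120 = 35.101 V.
I_load = 35.101/1.25 = 28.081 A, so P_out = 35.101 × 28.081 = 985.68 W.
All ideal ⇒ P_in = P_out, so I_supply = 985.68/240 = 4.11 A.

I_supply ≈ 4.11 A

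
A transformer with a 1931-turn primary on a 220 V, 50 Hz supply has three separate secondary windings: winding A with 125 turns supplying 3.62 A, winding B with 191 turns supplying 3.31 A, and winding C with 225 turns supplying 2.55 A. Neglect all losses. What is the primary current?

V_A = 220 × 125/1931 = 14.241 V; V_B = 220 × 191/1931 = 21.761 V; V_C = 220 × 225/1931 = 25.634 V.
P_out = V_A I_A + V_B I_B + V_C I_C = 14.241×3.62 + 21.761×3.31 + 25.634×2.55 = 51.554 + 72.028 + 65.368 = 188.95 W.
Ideal ⇒ P_in = P_out, so I_p = P_out/V_p = 188.95/220 = 0.859 A.

I_p ≈ 0.859 A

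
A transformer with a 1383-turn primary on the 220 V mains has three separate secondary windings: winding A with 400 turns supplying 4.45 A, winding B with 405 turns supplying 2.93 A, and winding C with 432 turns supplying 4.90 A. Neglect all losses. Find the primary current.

V_A = 220 × 400/1383 = 63.630 V; V_B = 220 × 405/1383 = 64.425 V; V_C = 220 × 432/1383 = 68.720 V.
P_out = V_A I_A + V_B I_B + V_C I_C = 63.630×4.45 + 64.425×2.93 + 68.720×4.90 = 283.15 + 188.77 + 336.73 = 808.65 W.
Ideal ⇒ P_in = P_out, so I_p = P_out/V_p = 808.65/220 = 3.68 A.

I_p ≈ 3.68 A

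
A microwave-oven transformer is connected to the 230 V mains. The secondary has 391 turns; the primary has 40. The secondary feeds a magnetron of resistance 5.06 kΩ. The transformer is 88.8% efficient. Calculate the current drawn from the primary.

I_p ≈ 4.89 A

V_s = 230 × 391/40 = 2248.2 V.
I_s = V_s/R = 2248.2/5060 = 0.44432 A.
P_out = V_s I_s = 2248.2 × 0.44432 = 998.94 W.
P_in = P_out/η = 998.94/0.888 = 1124.9 W.
I_p = P_in/V_p = 1124.9/230 = 4.89 A.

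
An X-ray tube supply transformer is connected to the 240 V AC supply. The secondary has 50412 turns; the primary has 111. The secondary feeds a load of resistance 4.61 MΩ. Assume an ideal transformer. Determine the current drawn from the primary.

V_s = V_p × N_s/N_p = 240 × 50412/111 = 109000 V.
I_s = V_s/R = 109000/(4.61×10^6) = 0.023644 A.
For an ideal transformer I_p N_p = I_s N_s, so I_p = 0.023644 × 50412/111 = 10.7 A.

I_p ≈ 10.7 A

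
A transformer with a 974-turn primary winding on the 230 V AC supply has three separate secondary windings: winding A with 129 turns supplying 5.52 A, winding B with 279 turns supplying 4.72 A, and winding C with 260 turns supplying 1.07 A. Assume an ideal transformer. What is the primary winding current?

I_p ≈ 2.37 A

V_A = 230 × 129/974 = 30.462 V; V_B = 230 × 279/974 = 65.883 V; V_C = 230 × 260/974 = 61.396 V.
P_out = V_A I_A + V_B I_B + V_C I_C = 30.462×5.52 + 65.883×4.72 + 61.396×1.07 = 168.15 + 310.97 + 65.694 = 544.81 W.
Ideal ⇒ P_in = P_out, so I_p = P_out/V_p = 544.81/230 = 2.37 A.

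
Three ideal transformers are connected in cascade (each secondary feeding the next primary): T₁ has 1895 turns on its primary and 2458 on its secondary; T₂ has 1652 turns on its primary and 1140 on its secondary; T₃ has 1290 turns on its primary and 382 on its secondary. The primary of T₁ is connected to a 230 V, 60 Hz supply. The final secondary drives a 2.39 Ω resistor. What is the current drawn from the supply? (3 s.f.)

Secondary of T₁: V = 230.00 × 2458/1895 = 298.33 V.
Secondary of T₂: V = 298.33 × 1140/1652 = 205.87 V.
Secondary of T₃: V = 205.87 × 382/1290 = 60.963 V.
I_load = 60.963/2.39 = 25.508 A, so P_out = 60.963 × 25.508 = 1555.0 W.
All ideal ⇒ P_in = P_out, so I_supply = 1555.0/230 = 6.76 A.

I_supply ≈ 6.76 A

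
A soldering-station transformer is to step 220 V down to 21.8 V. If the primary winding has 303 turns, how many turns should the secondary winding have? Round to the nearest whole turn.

N_s/N_p = V_s/V_p, so N_s = 303 × 21.8/220 = 30.0 ≈ 30 turns.

N_s = 30 turns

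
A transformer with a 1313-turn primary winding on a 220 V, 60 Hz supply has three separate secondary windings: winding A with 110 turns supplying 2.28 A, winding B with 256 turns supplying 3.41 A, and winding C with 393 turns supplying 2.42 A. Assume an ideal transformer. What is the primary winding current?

I_p ≈ 1.58 A

V_A = 220 × 110/1313 = 18.431 V; V_B = 220 × 256/1313 = 42.894 V; V_C = 220 × 393/1313 = 65.849 V.
P_out = V_A I_A + V_B I_B + V_C I_C = 18.431×2.28 + 42.894×3.41 + 65.849×2.42 = 42.023 + 146.27 + 159.36 = 347.65 W.
Ideal ⇒ P_in = P_out, so I_p = P_out/V_p = 347.65/220 = 1.58 A.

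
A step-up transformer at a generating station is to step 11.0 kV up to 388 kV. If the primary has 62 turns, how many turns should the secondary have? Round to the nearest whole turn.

N_s = 2187 turns

N_s/N_p = V_s/V_p, so N_s = 62 × 388000/11000 = 2186.9 ≈ 2187 turns.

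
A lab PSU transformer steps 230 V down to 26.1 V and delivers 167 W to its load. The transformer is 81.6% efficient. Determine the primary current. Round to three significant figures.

I_p ≈ 0.890 A

P_in = P_out/η = 167/0.816 = 204.66 W.
I_p = P_in/V_p = 204.66/230 = 0.890 A.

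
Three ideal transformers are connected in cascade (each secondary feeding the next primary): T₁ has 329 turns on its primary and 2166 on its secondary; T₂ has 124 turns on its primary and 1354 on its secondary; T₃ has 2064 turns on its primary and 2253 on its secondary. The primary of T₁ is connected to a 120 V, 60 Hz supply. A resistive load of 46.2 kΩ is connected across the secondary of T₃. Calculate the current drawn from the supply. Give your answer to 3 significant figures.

I_supply ≈ 16.0 A

After T₁: V = 120.00 × 2166/329 = 790.03 V.
After T₂: V = 790.03 × 1354/124 = 8626.6 V.
After T₃: V = 8626.6 × 2253/2064 = 9416.6 V.
I_load = 9416.6/46200 = 0.20382 A, so P_out = 9416.6 × 0.20382 = 1919.3 W.
All ideal ⇒ P_in = P_out, so I_supply = 1919.3/120 = 16.0 A.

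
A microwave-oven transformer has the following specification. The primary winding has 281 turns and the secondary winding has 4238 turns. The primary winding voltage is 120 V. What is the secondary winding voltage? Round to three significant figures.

V_s ≈ 1810 V

V_s/V_p = N_s/N_p, so V_s = 120 × 4238/281 = 1810 V.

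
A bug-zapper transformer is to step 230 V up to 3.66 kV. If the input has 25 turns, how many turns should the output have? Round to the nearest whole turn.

N_out = 398 turns

N_out/N_in = V_out/V_in, so N_out = 25 × 3660/230 = 397.8 ≈ 398 turns.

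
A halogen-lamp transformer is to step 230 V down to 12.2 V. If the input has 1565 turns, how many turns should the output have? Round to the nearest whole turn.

N_out = 83 turns

N_out/N_in = V_out/V_in, so N_out = 1565 × 12.2/230 = 83.0 ≈ 83 turns.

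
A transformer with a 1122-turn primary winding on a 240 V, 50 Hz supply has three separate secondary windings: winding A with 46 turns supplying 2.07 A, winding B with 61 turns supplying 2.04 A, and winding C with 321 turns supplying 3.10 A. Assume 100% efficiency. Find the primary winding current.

V_A = 240 × 46/1122 = 9.8396 V; V_B = 240 × 61/1122 = 13.048 V; V_C = 240 × 321/1122 = 68.663 V.
P_out = V_A I_A + V_B I_B + V_C I_C = 9.8396×2.07 + 13.048×2.04 + 68.663×3.10 = 20.368 + 26.618 + 212.86 = 259.84 W.
Ideal ⇒ P_in = P_out, so I_p = P_out/V_p = 259.84/240 = 1.08 A.

I_p ≈ 1.08 A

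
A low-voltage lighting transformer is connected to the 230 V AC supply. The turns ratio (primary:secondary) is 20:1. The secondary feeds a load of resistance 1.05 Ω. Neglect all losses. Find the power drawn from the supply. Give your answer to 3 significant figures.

P ≈ 126 W

V_s = V_p × N_s/N_p = 230 × 1/20 = 11.500 V.
I_s = V_s/R = 11.500/1.05 = 10.952 A.
I_p = I_s × N_s/N_p = 10.952 × 1/20 = 0.54762 A.
P = V_p I_p = 230 × 0.54762 = 126 W.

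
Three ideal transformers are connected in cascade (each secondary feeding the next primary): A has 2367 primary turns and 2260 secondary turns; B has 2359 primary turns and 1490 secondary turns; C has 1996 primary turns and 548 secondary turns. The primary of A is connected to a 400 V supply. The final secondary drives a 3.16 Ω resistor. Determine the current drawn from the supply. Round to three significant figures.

After A: V = 400.00 × 2260/2367 = 381.92 V.
After B: V = 381.92 × 1490/2359 = 241.23 V.
After C: V = 241.23 × 548/1996 = 66.229 V.
I_load = 66.229/3.16 = 20.959 A, so P_out = 66.229 × 20.959 = 1388.1 W.
All ideal ⇒ P_in = P_out, so I_supply = 1388.1/400 = 3.47 A.

I_supply ≈ 3.47 A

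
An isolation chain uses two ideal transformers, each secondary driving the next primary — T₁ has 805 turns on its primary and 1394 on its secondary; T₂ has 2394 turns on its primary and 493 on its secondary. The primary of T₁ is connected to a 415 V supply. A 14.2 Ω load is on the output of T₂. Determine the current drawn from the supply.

After T₁: V = 415.00 × 1394/805 = 718.65 V.
After T₂: V = 718.65 × 493/2394 = 147.99 V.
I_load = 147.99/14.2 = 10.422 A, so P_out = 147.99 × 10.422 = 1542.4 W.
All ideal ⇒ P_in = P_out, so I_supply = 1542.4/415 = 3.72 A.

I_supply ≈ 3.72 A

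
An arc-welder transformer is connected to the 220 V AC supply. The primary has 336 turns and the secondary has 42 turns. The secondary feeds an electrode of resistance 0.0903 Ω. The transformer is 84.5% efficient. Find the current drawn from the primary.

I_p ≈ 45.1 A

V_s = 220 × 42/336 = 27.500 V.
I_s = V_s/R = 27.500/0.0903 = 304.54 A.
P_out = V_s I_s = 27.500 × 304.54 = 8374.9 W.
P_in = P_out/η = 8374.9/0.845 = 9911.1 W.
I_p = P_in/V_p = 9911.1/220 = 45.1 A.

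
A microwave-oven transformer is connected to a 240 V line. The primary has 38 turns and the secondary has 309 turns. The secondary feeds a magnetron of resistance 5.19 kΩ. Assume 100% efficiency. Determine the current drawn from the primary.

V_s = V_p × N_s/N_p = 240 × 309/38 = 1951.6 V.
I_s = V_s/R = 1951.6/5190 = 0.37603 A.
For an ideal transformer I_p N_p = I_s N_s, so I_p = 0.37603 × 309/38 = 3.06 A.

I_p ≈ 3.06 A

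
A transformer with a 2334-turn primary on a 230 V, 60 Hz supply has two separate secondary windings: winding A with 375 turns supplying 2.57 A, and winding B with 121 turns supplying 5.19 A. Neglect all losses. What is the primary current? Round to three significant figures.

I_p ≈ 0.682 A

V_A = 230 × 375/2334 = 36.954 V; V_B = 230 × 121/2334 = 11.924 V.
P_out = V_A I_A + V_B I_B = 36.954×2.57 + 11.924×5.19 = 94.971 + 61.884 = 156.86 W.
Ideal ⇒ P_in = P_out, so I_p = P_out/V_p = 156.86/230 = 0.682 A.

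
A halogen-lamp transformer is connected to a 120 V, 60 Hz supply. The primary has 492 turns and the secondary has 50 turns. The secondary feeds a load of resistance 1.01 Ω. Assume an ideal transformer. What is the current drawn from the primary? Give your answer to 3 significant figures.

V_s = V_p × N_s/N_p = 120 × 50/492 = 12.195 V.
I_s = V_s/R = 12.195/1.01 = 12.074 A.
For an ideal transformer I_p N_p = I_s N_s, so I_p = 12.074 × 50/492 = 1.23 A.

I_p ≈ 1.23 A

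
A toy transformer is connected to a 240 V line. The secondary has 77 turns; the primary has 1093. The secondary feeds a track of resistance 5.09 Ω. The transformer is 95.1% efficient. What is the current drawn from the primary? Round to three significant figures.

I_p ≈ 0.246 A

V_s = 240 × 77/1093 = 16.908 V.
I_s = V_s/R = 16.908/5.09 = 3.3217 A.
P_out = V_s I_s = 16.908 × 3.3217 = 56.162 W.
P_in = P_out/η = 56.162/0.951 = 59.056 W.
I_p = P_in/V_p = 59.056/240 = 0.246 A.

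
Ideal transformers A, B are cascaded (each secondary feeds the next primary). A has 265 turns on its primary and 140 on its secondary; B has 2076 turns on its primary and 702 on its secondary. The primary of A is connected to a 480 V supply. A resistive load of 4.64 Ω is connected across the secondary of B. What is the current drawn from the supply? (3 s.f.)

I_supply ≈ 3.30 A

After A: V = 480.00 × 140/265 = 253.58 V.
After B: V = 253.58 × 702/2076 = 85.750 V.
I_load = 85.750/4.64 = 18.481 A, so P_out = 85.750 × 18.481 = 1584.7 W.
All ideal ⇒ P_in = P_out, so I_supply = 1584.7/480 = 3.30 A.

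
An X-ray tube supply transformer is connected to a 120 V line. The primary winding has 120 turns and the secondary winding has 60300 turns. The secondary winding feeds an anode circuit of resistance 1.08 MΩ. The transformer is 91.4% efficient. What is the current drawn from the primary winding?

I_p ≈ 30.7 A

V_s = 120 × 60300/120 = 60300 V.
I_s = V_s/R = 60300/(1.08×10^6) = 0.055833 A.
P_out = V_s I_s = 60300 × 0.055833 = 3366.8 W.
P_in = P_out/η = 3366.8/0.914 = 3683.5 W.
I_p = P_in/V_p = 3683.5/120 = 30.7 A.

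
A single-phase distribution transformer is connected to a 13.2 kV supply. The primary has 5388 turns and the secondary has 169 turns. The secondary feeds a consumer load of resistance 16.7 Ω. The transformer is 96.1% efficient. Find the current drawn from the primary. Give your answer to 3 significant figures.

V_s = 13200 × 169/5388 = 414.03 V.
I_s = V_s/R = 414.03/16.7 = 24.792 A.
P_out = V_s I_s = 414.03 × 24.792 = 10265 W.
P_in = P_out/η = 10265/0.961 = 10681 W.
I_p = P_in/V_p = 10681/13200 = 0.809 A.

I_p ≈ 0.809 A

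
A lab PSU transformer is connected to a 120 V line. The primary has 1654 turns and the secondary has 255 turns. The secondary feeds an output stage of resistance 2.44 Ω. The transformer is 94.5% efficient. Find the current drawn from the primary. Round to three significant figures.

I_p ≈ 1.24 A

V_s = 120 × 255/1654 = 18.501 V.
I_s = V_s/R = 18.501/2.44 = 7.5822 A.
P_out = V_s I_s = 18.501 × 7.5822 = 140.28 W.
P_in = P_out/η = 140.28/0.945 = 148.44 W.
I_p = P_in/V_p = 148.44/120 = 1.24 A.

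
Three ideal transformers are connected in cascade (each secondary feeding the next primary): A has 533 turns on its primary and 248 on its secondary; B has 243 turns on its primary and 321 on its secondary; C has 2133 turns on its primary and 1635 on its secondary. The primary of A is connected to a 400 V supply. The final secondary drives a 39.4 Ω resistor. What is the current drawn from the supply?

I_supply ≈ 2.25 A

Secondary of A: V = 400.00 × 248/533 = 186.12 V.
Secondary of B: V = 186.12 × 321/243 = 245.86 V.
Secondary of C: V = 245.86 × 1635/2133 = 188.46 V.
I_load = 188.46/39.4 = 4.7831 A, so P_out = 188.46 × 4.7831 = 901.41 W.
All ideal ⇒ P_in = P_out, so I_supply = 901.41/400 = 2.25 A.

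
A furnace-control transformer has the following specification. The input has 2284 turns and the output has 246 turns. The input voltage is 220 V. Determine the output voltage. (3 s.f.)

V_out ≈ 23.7 V

V_out/V_in = N_out/N_in, so V_out = 220 × 246/2284 = 23.7 V.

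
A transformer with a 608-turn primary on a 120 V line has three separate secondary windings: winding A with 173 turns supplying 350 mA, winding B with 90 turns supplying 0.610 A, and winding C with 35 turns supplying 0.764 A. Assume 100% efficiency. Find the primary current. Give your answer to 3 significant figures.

I_p ≈ 0.234 A

V_A = 120 × 173/608 = 34.145 V; V_B = 120 × 90/608 = 17.763 V; V_C = 120 × 35/608 = 6.9079 V.
P_out = V_A I_A + V_B I_B + V_C I_C = 34.145×0.350 + 17.763×0.610 + 6.9079×0.764 = 11.951 + 10.836 + 5.2776 = 28.064 W.
Ideal ⇒ P_in = P_out, so I_p = P_out/V_p = 28.064/120 = 0.234 A.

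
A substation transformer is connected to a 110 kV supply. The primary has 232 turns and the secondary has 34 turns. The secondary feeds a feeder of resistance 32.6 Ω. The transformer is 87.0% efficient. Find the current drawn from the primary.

V_s = 110000 × 34/232 = 16121 V.
I_s = V_s/R = 16121/32.6 = 494.50 A.
P_out = V_s I_s = 16121 × 494.50 = 7.9717×10^6 W.
P_in = P_out/η = 7.9717×10^6/0.870 = 9.1628×10^6 W.
I_p = P_in/V_p = 9.1628×10^6/110000 = 83.3 A.

I_p ≈ 83.3 A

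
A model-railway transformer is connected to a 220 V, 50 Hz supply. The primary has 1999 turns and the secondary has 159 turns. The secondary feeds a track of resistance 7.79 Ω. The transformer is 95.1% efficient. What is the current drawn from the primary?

V_s = 220 × 159/1999 = 17.499 V.
I_s = V_s/R = 17.499/7.79 = 2.2463 A.
P_out = V_s I_s = 17.499 × 2.2463 = 39.308 W.
P_in = P_out/η = 39.308/0.951 = 41.333 W.
I_p = P_in/V_p = 41.333/220 = 0.188 A.

I_p ≈ 0.188 A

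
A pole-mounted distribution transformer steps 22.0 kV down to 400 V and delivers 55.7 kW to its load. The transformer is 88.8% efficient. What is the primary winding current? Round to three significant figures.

I_p ≈ 2.85 A

P_in = P_out/η = 55700/0.888 = 62725 W.
I_p = P_in/V_p = 62725/22000 = 2.85 A.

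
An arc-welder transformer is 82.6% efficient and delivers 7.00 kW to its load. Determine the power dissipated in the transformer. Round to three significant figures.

P_in = P_out/η = 7000/0.826 = 8474.58 W.
P_loss = P_in − P_out = 8474.58 − 7000 = 1470 W.

P_loss ≈ 1470 W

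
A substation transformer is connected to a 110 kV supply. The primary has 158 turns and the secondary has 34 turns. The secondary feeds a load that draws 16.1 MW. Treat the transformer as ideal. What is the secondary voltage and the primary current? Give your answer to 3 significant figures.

V_s = V_p × N_s/N_p = 110000 × 34/158 = 23671 V.
I_s = P/V_s = 1.61×10^7/23671 = 680.16 A.
I_p = I_s × N_s/N_p = 680.16 × 34/158 = 146 A.

V_s ≈ 23700 V, I_p ≈ 146 A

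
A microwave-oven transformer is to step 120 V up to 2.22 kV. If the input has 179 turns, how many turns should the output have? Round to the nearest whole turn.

N_out = 3312 turns

N_out/N_in = V_out/V_in, so N_out = 179 × 2220/120 = 3311.5 ≈ 3312 turns.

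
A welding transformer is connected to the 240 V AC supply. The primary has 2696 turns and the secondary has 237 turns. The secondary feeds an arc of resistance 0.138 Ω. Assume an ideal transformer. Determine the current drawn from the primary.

I_p ≈ 13.4 A

V_s = V_p × N_s/N_p = 240 × 237/2696 = 21.098 V.
I_s = V_s/R = 21.098/0.138 = 152.88 A.
For an ideal transformer I_p N_p = I_s N_s, so I_p = 152.88 × 237/2696 = 13.4 A.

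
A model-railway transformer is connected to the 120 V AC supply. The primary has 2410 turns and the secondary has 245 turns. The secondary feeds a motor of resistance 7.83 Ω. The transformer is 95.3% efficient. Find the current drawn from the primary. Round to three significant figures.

V_s = 120 × 245/2410 = 12.199 V.
I_s = V_s/R = 12.199/7.83 = 1.5580 A.
P_out = V_s I_s = 12.199 × 1.5580 = 19.006 W.
P_in = P_out/η = 19.006/0.953 = 19.944 W.
I_p = P_in/V_p = 19.944/120 = 0.166 A.

I_p ≈ 0.166 A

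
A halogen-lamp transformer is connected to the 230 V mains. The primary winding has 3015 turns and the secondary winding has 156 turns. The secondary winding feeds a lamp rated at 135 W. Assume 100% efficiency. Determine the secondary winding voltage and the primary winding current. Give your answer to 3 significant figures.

V_s = V_p × N_s/N_p = 230 × 156/3015 = 11.900 V.
I_s = P/V_s = 135/11.900 = 11.344 A.
I_p = I_s × N_s/N_p = 11.344 × 156/3015 = 0.587 A.

V_s ≈ 11.9 V, I_p ≈ 0.587 A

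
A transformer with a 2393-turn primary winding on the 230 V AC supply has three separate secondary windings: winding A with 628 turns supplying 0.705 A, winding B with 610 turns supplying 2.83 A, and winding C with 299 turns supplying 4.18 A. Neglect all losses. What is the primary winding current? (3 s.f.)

V_A = 230 × 628/2393 = 60.359 V; V_B = 230 × 610/2393 = 58.629 V; V_C = 230 × 299/2393 = 28.738 V.
P_out = V_A I_A + V_B I_B + V_C I_C = 60.359×0.705 + 58.629×2.83 + 28.738×4.18 = 42.553 + 165.92 + 120.12 = 328.60 W.
Ideal ⇒ P_in = P_out, so I_p = P_out/V_p = 328.60/230 = 1.43 A.

I_p ≈ 1.43 A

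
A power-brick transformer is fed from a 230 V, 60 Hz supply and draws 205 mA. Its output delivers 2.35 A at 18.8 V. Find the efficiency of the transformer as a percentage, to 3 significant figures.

P_in = 230 × 0.205 = 47.1500 W.
P_out = 18.8 × 2.35 = 44.1800 W.
η = P_out/P_in = 44.1800/47.1500 = 0.937.

η ≈ 93.7%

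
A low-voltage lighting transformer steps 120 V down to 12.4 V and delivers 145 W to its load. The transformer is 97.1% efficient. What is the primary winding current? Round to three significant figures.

P_in = P_out/η = 145/0.971 = 149.33 W.
I_p = P_in/V_p = 149.33/120 = 1.24 A.

I_p ≈ 1.24 A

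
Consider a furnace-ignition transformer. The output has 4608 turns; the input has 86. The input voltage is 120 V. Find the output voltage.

V_out ≈ 6430 V

V_out/V_in = N_out/N_in, so V_out = 120 × 4608/86 = 6430 V.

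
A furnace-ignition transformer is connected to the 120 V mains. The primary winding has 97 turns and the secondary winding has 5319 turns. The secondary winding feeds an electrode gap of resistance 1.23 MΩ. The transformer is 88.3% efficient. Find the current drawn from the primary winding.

I_p ≈ 0.332 A

V_s = 120 × 5319/97 = 6580.2 V.
I_s = V_s/R = 6580.2/(1.23×10^6) = 0.0053498 A.
P_out = V_s I_s = 6580.2 × 0.0053498 = 35.203 W.
P_in = P_out/η = 35.203/0.883 = 39.867 W.
I_p = P_in/V_p = 39.867/120 = 0.332 A.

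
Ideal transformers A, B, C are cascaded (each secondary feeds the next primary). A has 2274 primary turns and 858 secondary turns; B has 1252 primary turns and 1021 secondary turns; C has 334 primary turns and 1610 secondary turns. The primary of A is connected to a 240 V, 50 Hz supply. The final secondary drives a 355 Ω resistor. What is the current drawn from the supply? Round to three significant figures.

Secondary of A: V = 240.00 × 858/2274 = 90.554 V.
Secondary of B: V = 90.554 × 1021/1252 = 73.846 V.
Secondary of C: V = 73.846 × 1610/334 = 355.97 V.
I_load = 355.97/355 = 1.0027 A, so P_out = 355.97 × 1.0027 = 356.94 W.
All ideal ⇒ P_in = P_out, so I_supply = 356.94/240 = 1.49 A.

I_supply ≈ 1.49 A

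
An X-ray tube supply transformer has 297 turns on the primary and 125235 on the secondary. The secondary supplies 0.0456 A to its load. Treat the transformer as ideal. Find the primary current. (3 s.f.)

I_p ≈ 19.2 A

For an ideal transformer I_p/I_s = N_s/N_p, so I_p = 0.0456 × 125235/297 = 19.2 A.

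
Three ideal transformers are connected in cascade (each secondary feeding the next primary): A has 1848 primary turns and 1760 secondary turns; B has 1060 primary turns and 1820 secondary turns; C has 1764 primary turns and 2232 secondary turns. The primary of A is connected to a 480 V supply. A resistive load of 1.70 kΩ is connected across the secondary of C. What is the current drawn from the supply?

I_supply ≈ 1.21 A

Secondary of A: V = 480.00 × 1760/1848 = 457.14 V.
Secondary of B: V = 457.14 × 1820/1060 = 784.91 V.
Secondary of C: V = 784.91 × 2232/1764 = 993.15 V.
I_load = 993.15/1700 = 0.58420 A, so P_out = 993.15 × 0.58420 = 580.20 W.
All ideal ⇒ P_in = P_out, so I_supply = 580.20/480 = 1.21 A.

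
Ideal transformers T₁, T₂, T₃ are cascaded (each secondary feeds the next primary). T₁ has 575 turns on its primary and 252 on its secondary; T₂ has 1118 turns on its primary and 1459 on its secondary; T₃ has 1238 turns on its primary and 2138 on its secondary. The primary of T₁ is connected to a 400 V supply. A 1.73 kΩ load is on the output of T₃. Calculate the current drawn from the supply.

After T₁: V = 400.00 × 252/575 = 175.30 V.
After T₂: V = 175.30 × 1459/1118 = 228.77 V.
After T₃: V = 228.77 × 2138/1238 = 395.09 V.
I_load = 395.09/1730 = 0.22837 A, so P_out = 395.09 × 0.22837 = 90.228 W.
All ideal ⇒ P_in = P_out, so I_supply = 90.228/400 = 0.226 A.

I_supply ≈ 0.226 A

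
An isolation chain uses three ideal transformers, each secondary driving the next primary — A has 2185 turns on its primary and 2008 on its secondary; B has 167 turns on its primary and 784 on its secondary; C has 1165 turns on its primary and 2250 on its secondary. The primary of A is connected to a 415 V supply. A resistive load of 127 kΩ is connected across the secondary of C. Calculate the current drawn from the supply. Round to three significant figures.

After A: V = 415.00 × 2008/2185 = 381.38 V.
After B: V = 381.38 × 784/167 = 1790.4 V.
After C: V = 1790.4 × 2250/1165 = 3457.9 V.
I_load = 3457.9/127000 = 0.027228 A, so P_out = 3457.9 × 0.027228 = 94.152 W.
All ideal ⇒ P_in = P_out, so I_supply = 94.152/415 = 0.227 A.

I_supply ≈ 0.227 A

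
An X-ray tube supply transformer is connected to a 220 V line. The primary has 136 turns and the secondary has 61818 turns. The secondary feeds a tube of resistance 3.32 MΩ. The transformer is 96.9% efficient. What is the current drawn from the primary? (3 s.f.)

V_s = 220 × 61818/136 = 100000 V.
I_s = V_s/R = 100000/(3.32×10^6) = 0.030120 A.
P_out = V_s I_s = 100000 × 0.030120 = 3012.0 W.
P_in = P_out/η = 3012.0/0.969 = 3108.4 W.
I_p = P_in/V_p = 3108.4/220 = 14.1 A.

I_p ≈ 14.1 A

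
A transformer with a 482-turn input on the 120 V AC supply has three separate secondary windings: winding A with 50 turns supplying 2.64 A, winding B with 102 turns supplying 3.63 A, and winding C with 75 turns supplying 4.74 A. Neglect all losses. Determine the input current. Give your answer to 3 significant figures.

V_A = 120 × 50/482 = 12.448 V; V_B = 120 × 102/482 = 25.394 V; V_C = 120 × 75/482 = 18.672 V.
P_out = V_A I_A + V_B I_B + V_C I_C = 12.448×2.64 + 25.394×3.63 + 18.672×4.74 = 32.863 + 92.181 + 88.506 = 213.55 W.
Ideal ⇒ P_in = P_out, so I_in = P_out/V_in = 213.55/120 = 1.78 A.

I_in ≈ 1.78 A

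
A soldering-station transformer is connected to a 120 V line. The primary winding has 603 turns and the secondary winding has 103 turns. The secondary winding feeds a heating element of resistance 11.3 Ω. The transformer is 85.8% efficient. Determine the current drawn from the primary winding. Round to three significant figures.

I_p ≈ 0.361 A

V_s = 120 × 103/603 = 20.498 V.
I_s = V_s/R = 20.498/11.3 = 1.8139 A.
P_out = V_s I_s = 20.498 × 1.8139 = 37.181 W.
P_in = P_out/η = 37.181/0.858 = 43.335 W.
I_p = P_in/V_p = 43.335/120 = 0.361 A.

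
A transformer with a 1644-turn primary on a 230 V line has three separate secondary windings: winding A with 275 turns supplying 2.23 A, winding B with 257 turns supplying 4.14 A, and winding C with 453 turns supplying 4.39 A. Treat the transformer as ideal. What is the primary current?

V_A = 230 × 275/1644 = 38.473 V; V_B = 230 × 257/1644 = 35.955 V; V_C = 230 × 453/1644 = 63.376 V.
P_out = V_A I_A + V_B I_B + V_C I_C = 38.473×2.23 + 35.955×4.14 + 63.376×4.39 = 85.795 + 148.85 + 278.22 = 512.87 W.
Ideal ⇒ P_in = P_out, so I_p = P_out/V_p = 512.87/230 = 2.23 A.

I_p ≈ 2.23 A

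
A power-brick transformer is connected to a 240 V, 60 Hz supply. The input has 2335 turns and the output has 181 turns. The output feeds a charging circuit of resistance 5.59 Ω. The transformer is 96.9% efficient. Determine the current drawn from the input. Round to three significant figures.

I_in ≈ 0.266 A

V_out = 240 × 181/2335 = 18.604 V.
I_out = V_out/R = 18.604/5.59 = 3.3281 A.
P_out = V_out I_out = 18.604 × 3.3281 = 61.915 W.
P_in = P_out/η = 61.915/0.969 = 63.896 W.
I_in = P_in/V_in = 63.896/240 = 0.266 A.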